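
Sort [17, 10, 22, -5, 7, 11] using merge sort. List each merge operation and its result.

Divide and conquer:
  Merge [10] + [22] -> [10, 22]
  Merge [17] + [10, 22] -> [10, 17, 22]
  Merge [7] + [11] -> [7, 11]
  Merge [-5] + [7, 11] -> [-5, 7, 11]
  Merge [10, 17, 22] + [-5, 7, 11] -> [-5, 7, 10, 11, 17, 22]


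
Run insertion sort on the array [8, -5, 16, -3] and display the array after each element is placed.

First element 8 is already 'sorted'
Insert -5: shifted 1 elements -> [-5, 8, 16, -3]
Insert 16: shifted 0 elements -> [-5, 8, 16, -3]
Insert -3: shifted 2 elements -> [-5, -3, 8, 16]


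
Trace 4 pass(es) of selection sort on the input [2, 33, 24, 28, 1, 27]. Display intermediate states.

Pass 1: Select minimum 1 at index 4, swap -> [1, 33, 24, 28, 2, 27]
Pass 2: Select minimum 2 at index 4, swap -> [1, 2, 24, 28, 33, 27]
Pass 3: Select minimum 24 at index 2, swap -> [1, 2, 24, 28, 33, 27]
Pass 4: Select minimum 27 at index 5, swap -> [1, 2, 24, 27, 33, 28]


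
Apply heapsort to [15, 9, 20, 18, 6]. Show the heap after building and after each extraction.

Build heap: [20, 18, 15, 9, 6]
Extract 20: [18, 9, 15, 6, 20]
Extract 18: [15, 9, 6, 18, 20]
Extract 15: [9, 6, 15, 18, 20]
Extract 9: [6, 9, 15, 18, 20]


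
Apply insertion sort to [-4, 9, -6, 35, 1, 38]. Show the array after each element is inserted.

First element -4 is already 'sorted'
Insert 9: shifted 0 elements -> [-4, 9, -6, 35, 1, 38]
Insert -6: shifted 2 elements -> [-6, -4, 9, 35, 1, 38]
Insert 35: shifted 0 elements -> [-6, -4, 9, 35, 1, 38]
Insert 1: shifted 2 elements -> [-6, -4, 1, 9, 35, 38]
Insert 38: shifted 0 elements -> [-6, -4, 1, 9, 35, 38]


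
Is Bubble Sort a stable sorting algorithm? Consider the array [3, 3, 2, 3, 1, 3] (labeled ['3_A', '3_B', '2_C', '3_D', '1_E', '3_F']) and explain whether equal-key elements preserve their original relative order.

Trace Bubble Sort on the labeled array (the key is the number; the letter only tracks identity):
  After pass 1: [3_A, 2_C, 3_B, 1_E, 3_D, 3_F]
  After pass 2: [2_C, 3_A, 1_E, 3_B, 3_D, 3_F]
  After pass 3: [2_C, 1_E, 3_A, 3_B, 3_D, 3_F]
  After pass 4: [1_E, 2_C, 3_A, 3_B, 3_D, 3_F]
  After pass 5: [1_E, 2_C, 3_A, 3_B, 3_D, 3_F] (no swaps, done)
Final order: [1_E, 2_C, 3_A, 3_B, 3_D, 3_F]
Equal keys:
  value 3: originally 3_A, 3_B, 3_D, 3_F; after sorting 3_A, 3_B, 3_D, 3_F -> order preserved
All equal keys kept their original relative order. Bubble Sort is stable: it only swaps adjacent elements when the left one is strictly greater, so equal keys never move past each other.
Answer: Stable


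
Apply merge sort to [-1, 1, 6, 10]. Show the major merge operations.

Divide and conquer:
  Merge [-1] + [1] -> [-1, 1]
  Merge [6] + [10] -> [6, 10]
  Merge [-1, 1] + [6, 10] -> [-1, 1, 6, 10]


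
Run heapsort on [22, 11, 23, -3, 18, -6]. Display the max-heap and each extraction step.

Build heap: [23, 18, 22, -3, 11, -6]
Extract 23: [22, 18, -6, -3, 11, 23]
Extract 22: [18, 11, -6, -3, 22, 23]
Extract 18: [11, -3, -6, 18, 22, 23]
Extract 11: [-3, -6, 11, 18, 22, 23]
Extract -3: [-6, -3, 11, 18, 22, 23]


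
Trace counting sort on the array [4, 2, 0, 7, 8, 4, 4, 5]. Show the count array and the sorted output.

Count array: [1, 0, 1, 0, 3, 1, 0, 1, 1]
(count[i] = number of elements equal to i)
Cumulative count: [1, 1, 2, 2, 5, 6, 6, 7, 8]
Sorted: [0, 2, 4, 4, 4, 5, 7, 8]


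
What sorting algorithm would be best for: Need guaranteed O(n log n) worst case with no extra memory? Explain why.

Best choice: Heapsort
Reason: Heapsort is O(n log n) worst case and sorts in-place; quicksort can degrade to O(n^2)


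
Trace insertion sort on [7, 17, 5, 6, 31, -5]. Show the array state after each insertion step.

First element 7 is already 'sorted'
Insert 17: shifted 0 elements -> [7, 17, 5, 6, 31, -5]
Insert 5: shifted 2 elements -> [5, 7, 17, 6, 31, -5]
Insert 6: shifted 2 elements -> [5, 6, 7, 17, 31, -5]
Insert 31: shifted 0 elements -> [5, 6, 7, 17, 31, -5]
Insert -5: shifted 5 elements -> [-5, 5, 6, 7, 17, 31]


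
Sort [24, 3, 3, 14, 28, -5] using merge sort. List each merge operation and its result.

Divide and conquer:
  Merge [3] + [3] -> [3, 3]
  Merge [24] + [3, 3] -> [3, 3, 24]
  Merge [28] + [-5] -> [-5, 28]
  Merge [14] + [-5, 28] -> [-5, 14, 28]
  Merge [3, 3, 24] + [-5, 14, 28] -> [-5, 3, 3, 14, 24, 28]


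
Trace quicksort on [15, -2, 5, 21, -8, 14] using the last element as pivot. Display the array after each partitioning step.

Partition 1: pivot=14 at index 3 -> [-2, 5, -8, 14, 15, 21]
Partition 2: pivot=-8 at index 0 -> [-8, 5, -2, 14, 15, 21]
Partition 3: pivot=-2 at index 1 -> [-8, -2, 5, 14, 15, 21]
Partition 4: pivot=21 at index 5 -> [-8, -2, 5, 14, 15, 21]


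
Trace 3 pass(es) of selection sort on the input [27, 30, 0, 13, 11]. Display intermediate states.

Pass 1: Select minimum 0 at index 2, swap -> [0, 30, 27, 13, 11]
Pass 2: Select minimum 11 at index 4, swap -> [0, 11, 27, 13, 30]
Pass 3: Select minimum 13 at index 3, swap -> [0, 11, 13, 27, 30]


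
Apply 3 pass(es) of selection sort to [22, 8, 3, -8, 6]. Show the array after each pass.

Pass 1: Select minimum -8 at index 3, swap -> [-8, 8, 3, 22, 6]
Pass 2: Select minimum 3 at index 2, swap -> [-8, 3, 8, 22, 6]
Pass 3: Select minimum 6 at index 4, swap -> [-8, 3, 6, 22, 8]


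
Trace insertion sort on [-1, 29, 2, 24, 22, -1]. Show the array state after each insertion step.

First element -1 is already 'sorted'
Insert 29: shifted 0 elements -> [-1, 29, 2, 24, 22, -1]
Insert 2: shifted 1 elements -> [-1, 2, 29, 24, 22, -1]
Insert 24: shifted 1 elements -> [-1, 2, 24, 29, 22, -1]
Insert 22: shifted 2 elements -> [-1, 2, 22, 24, 29, -1]
Insert -1: shifted 4 elements -> [-1, -1, 2, 22, 24, 29]


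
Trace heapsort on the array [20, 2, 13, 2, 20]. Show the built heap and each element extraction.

Build heap: [20, 20, 13, 2, 2]
Extract 20: [20, 2, 13, 2, 20]
Extract 20: [13, 2, 2, 20, 20]
Extract 13: [2, 2, 13, 20, 20]
Extract 2: [2, 2, 13, 20, 20]


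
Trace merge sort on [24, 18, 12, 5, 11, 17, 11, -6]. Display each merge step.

Divide and conquer:
  Merge [24] + [18] -> [18, 24]
  Merge [12] + [5] -> [5, 12]
  Merge [18, 24] + [5, 12] -> [5, 12, 18, 24]
  Merge [11] + [17] -> [11, 17]
  Merge [11] + [-6] -> [-6, 11]
  Merge [11, 17] + [-6, 11] -> [-6, 11, 11, 17]
  Merge [5, 12, 18, 24] + [-6, 11, 11, 17] -> [-6, 5, 11, 11, 12, 17, 18, 24]


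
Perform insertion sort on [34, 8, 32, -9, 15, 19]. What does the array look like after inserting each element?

First element 34 is already 'sorted'
Insert 8: shifted 1 elements -> [8, 34, 32, -9, 15, 19]
Insert 32: shifted 1 elements -> [8, 32, 34, -9, 15, 19]
Insert -9: shifted 3 elements -> [-9, 8, 32, 34, 15, 19]
Insert 15: shifted 2 elements -> [-9, 8, 15, 32, 34, 19]
Insert 19: shifted 2 elements -> [-9, 8, 15, 19, 32, 34]


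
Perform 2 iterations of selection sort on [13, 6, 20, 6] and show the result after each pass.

Pass 1: Select minimum 6 at index 1, swap -> [6, 13, 20, 6]
Pass 2: Select minimum 6 at index 3, swap -> [6, 6, 20, 13]


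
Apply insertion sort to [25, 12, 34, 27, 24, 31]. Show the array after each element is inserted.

First element 25 is already 'sorted'
Insert 12: shifted 1 elements -> [12, 25, 34, 27, 24, 31]
Insert 34: shifted 0 elements -> [12, 25, 34, 27, 24, 31]
Insert 27: shifted 1 elements -> [12, 25, 27, 34, 24, 31]
Insert 24: shifted 3 elements -> [12, 24, 25, 27, 34, 31]
Insert 31: shifted 1 elements -> [12, 24, 25, 27, 31, 34]


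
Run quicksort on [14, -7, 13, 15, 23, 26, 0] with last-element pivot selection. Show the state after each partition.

Partition 1: pivot=0 at index 1 -> [-7, 0, 13, 15, 23, 26, 14]
Partition 2: pivot=14 at index 3 -> [-7, 0, 13, 14, 23, 26, 15]
Partition 3: pivot=15 at index 4 -> [-7, 0, 13, 14, 15, 26, 23]
Partition 4: pivot=23 at index 5 -> [-7, 0, 13, 14, 15, 23, 26]


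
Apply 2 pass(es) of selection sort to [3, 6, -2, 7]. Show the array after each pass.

Pass 1: Select minimum -2 at index 2, swap -> [-2, 6, 3, 7]
Pass 2: Select minimum 3 at index 2, swap -> [-2, 3, 6, 7]


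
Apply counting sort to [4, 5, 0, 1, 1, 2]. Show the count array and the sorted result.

Count array: [1, 2, 1, 0, 1, 1]
(count[i] = number of elements equal to i)
Cumulative count: [1, 3, 4, 4, 5, 6]
Sorted: [0, 1, 1, 2, 4, 5]


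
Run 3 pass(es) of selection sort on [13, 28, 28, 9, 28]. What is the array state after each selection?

Pass 1: Select minimum 9 at index 3, swap -> [9, 28, 28, 13, 28]
Pass 2: Select minimum 13 at index 3, swap -> [9, 13, 28, 28, 28]
Pass 3: Select minimum 28 at index 2, swap -> [9, 13, 28, 28, 28]


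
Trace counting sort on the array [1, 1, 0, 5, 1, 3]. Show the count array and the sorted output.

Count array: [1, 3, 0, 1, 0, 1]
(count[i] = number of elements equal to i)
Cumulative count: [1, 4, 4, 5, 5, 6]
Sorted: [0, 1, 1, 1, 3, 5]


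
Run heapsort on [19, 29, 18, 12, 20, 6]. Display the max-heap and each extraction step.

Build heap: [29, 20, 18, 12, 19, 6]
Extract 29: [20, 19, 18, 12, 6, 29]
Extract 20: [19, 12, 18, 6, 20, 29]
Extract 19: [18, 12, 6, 19, 20, 29]
Extract 18: [12, 6, 18, 19, 20, 29]
Extract 12: [6, 12, 18, 19, 20, 29]


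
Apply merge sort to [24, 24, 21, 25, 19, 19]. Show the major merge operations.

Divide and conquer:
  Merge [24] + [21] -> [21, 24]
  Merge [24] + [21, 24] -> [21, 24, 24]
  Merge [19] + [19] -> [19, 19]
  Merge [25] + [19, 19] -> [19, 19, 25]
  Merge [21, 24, 24] + [19, 19, 25] -> [19, 19, 21, 24, 24, 25]


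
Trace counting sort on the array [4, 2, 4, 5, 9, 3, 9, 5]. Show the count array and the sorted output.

Count array: [0, 0, 1, 1, 2, 2, 0, 0, 0, 2]
(count[i] = number of elements equal to i)
Cumulative count: [0, 0, 1, 2, 4, 6, 6, 6, 6, 8]
Sorted: [2, 3, 4, 4, 5, 5, 9, 9]


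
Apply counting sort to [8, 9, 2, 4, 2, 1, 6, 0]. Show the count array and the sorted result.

Count array: [1, 1, 2, 0, 1, 0, 1, 0, 1, 1]
(count[i] = number of elements equal to i)
Cumulative count: [1, 2, 4, 4, 5, 5, 6, 6, 7, 8]
Sorted: [0, 1, 2, 2, 4, 6, 8, 9]


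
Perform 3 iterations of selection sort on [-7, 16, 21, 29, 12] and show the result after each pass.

Pass 1: Select minimum -7 at index 0, swap -> [-7, 16, 21, 29, 12]
Pass 2: Select minimum 12 at index 4, swap -> [-7, 12, 21, 29, 16]
Pass 3: Select minimum 16 at index 4, swap -> [-7, 12, 16, 29, 21]


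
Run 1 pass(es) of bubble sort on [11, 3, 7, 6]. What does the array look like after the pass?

After pass 1: [3, 7, 6, 11] (3 swaps)
Total swaps: 3


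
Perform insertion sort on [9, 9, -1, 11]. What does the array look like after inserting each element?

First element 9 is already 'sorted'
Insert 9: shifted 0 elements -> [9, 9, -1, 11]
Insert -1: shifted 2 elements -> [-1, 9, 9, 11]
Insert 11: shifted 0 elements -> [-1, 9, 9, 11]


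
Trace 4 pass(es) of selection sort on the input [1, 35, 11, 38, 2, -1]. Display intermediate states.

Pass 1: Select minimum -1 at index 5, swap -> [-1, 35, 11, 38, 2, 1]
Pass 2: Select minimum 1 at index 5, swap -> [-1, 1, 11, 38, 2, 35]
Pass 3: Select minimum 2 at index 4, swap -> [-1, 1, 2, 38, 11, 35]
Pass 4: Select minimum 11 at index 4, swap -> [-1, 1, 2, 11, 38, 35]


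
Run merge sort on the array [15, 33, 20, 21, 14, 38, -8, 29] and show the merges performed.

Divide and conquer:
  Merge [15] + [33] -> [15, 33]
  Merge [20] + [21] -> [20, 21]
  Merge [15, 33] + [20, 21] -> [15, 20, 21, 33]
  Merge [14] + [38] -> [14, 38]
  Merge [-8] + [29] -> [-8, 29]
  Merge [14, 38] + [-8, 29] -> [-8, 14, 29, 38]
  Merge [15, 20, 21, 33] + [-8, 14, 29, 38] -> [-8, 14, 15, 20, 21, 29, 33, 38]


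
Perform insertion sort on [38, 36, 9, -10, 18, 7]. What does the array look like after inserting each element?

First element 38 is already 'sorted'
Insert 36: shifted 1 elements -> [36, 38, 9, -10, 18, 7]
Insert 9: shifted 2 elements -> [9, 36, 38, -10, 18, 7]
Insert -10: shifted 3 elements -> [-10, 9, 36, 38, 18, 7]
Insert 18: shifted 2 elements -> [-10, 9, 18, 36, 38, 7]
Insert 7: shifted 4 elements -> [-10, 7, 9, 18, 36, 38]


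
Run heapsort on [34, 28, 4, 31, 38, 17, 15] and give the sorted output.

Build heap: [38, 34, 17, 31, 28, 4, 15]
Extract 38: [34, 31, 17, 15, 28, 4, 38]
Extract 34: [31, 28, 17, 15, 4, 34, 38]
Extract 31: [28, 15, 17, 4, 31, 34, 38]
Extract 28: [17, 15, 4, 28, 31, 34, 38]
Extract 17: [15, 4, 17, 28, 31, 34, 38]
Extract 15: [4, 15, 17, 28, 31, 34, 38]


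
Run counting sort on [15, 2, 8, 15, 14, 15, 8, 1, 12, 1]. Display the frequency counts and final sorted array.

Count array: [0, 2, 1, 0, 0, 0, 0, 0, 2, 0, 0, 0, 1, 0, 1, 3]
(count[i] = number of elements equal to i)
Cumulative count: [0, 2, 3, 3, 3, 3, 3, 3, 5, 5, 5, 5, 6, 6, 7, 10]
Sorted: [1, 1, 2, 8, 8, 12, 14, 15, 15, 15]


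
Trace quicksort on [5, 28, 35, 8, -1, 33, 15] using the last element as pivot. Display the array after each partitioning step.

Partition 1: pivot=15 at index 3 -> [5, 8, -1, 15, 35, 33, 28]
Partition 2: pivot=-1 at index 0 -> [-1, 8, 5, 15, 35, 33, 28]
Partition 3: pivot=5 at index 1 -> [-1, 5, 8, 15, 35, 33, 28]
Partition 4: pivot=28 at index 4 -> [-1, 5, 8, 15, 28, 33, 35]
Partition 5: pivot=35 at index 6 -> [-1, 5, 8, 15, 28, 33, 35]


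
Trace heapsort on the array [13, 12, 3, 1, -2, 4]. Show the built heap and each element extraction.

Build heap: [13, 12, 4, 1, -2, 3]
Extract 13: [12, 3, 4, 1, -2, 13]
Extract 12: [4, 3, -2, 1, 12, 13]
Extract 4: [3, 1, -2, 4, 12, 13]
Extract 3: [1, -2, 3, 4, 12, 13]
Extract 1: [-2, 1, 3, 4, 12, 13]


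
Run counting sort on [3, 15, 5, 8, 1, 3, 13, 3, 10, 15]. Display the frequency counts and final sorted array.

Count array: [0, 1, 0, 3, 0, 1, 0, 0, 1, 0, 1, 0, 0, 1, 0, 2]
(count[i] = number of elements equal to i)
Cumulative count: [0, 1, 1, 4, 4, 5, 5, 5, 6, 6, 7, 7, 7, 8, 8, 10]
Sorted: [1, 3, 3, 3, 5, 8, 10, 13, 15, 15]


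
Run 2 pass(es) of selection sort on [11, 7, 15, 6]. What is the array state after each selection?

Pass 1: Select minimum 6 at index 3, swap -> [6, 7, 15, 11]
Pass 2: Select minimum 7 at index 1, swap -> [6, 7, 15, 11]


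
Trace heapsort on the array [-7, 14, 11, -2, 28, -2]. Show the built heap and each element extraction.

Build heap: [28, 14, 11, -2, -7, -2]
Extract 28: [14, -2, 11, -2, -7, 28]
Extract 14: [11, -2, -7, -2, 14, 28]
Extract 11: [-2, -2, -7, 11, 14, 28]
Extract -2: [-2, -7, -2, 11, 14, 28]
Extract -2: [-7, -2, -2, 11, 14, 28]


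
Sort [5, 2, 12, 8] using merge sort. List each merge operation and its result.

Divide and conquer:
  Merge [5] + [2] -> [2, 5]
  Merge [12] + [8] -> [8, 12]
  Merge [2, 5] + [8, 12] -> [2, 5, 8, 12]


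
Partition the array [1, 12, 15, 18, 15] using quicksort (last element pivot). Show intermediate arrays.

Partition 1: pivot=15 at index 3 -> [1, 12, 15, 15, 18]
Partition 2: pivot=15 at index 2 -> [1, 12, 15, 15, 18]
Partition 3: pivot=12 at index 1 -> [1, 12, 15, 15, 18]


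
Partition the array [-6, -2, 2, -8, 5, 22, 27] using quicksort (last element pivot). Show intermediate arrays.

Partition 1: pivot=27 at index 6 -> [-6, -2, 2, -8, 5, 22, 27]
Partition 2: pivot=22 at index 5 -> [-6, -2, 2, -8, 5, 22, 27]
Partition 3: pivot=5 at index 4 -> [-6, -2, 2, -8, 5, 22, 27]
Partition 4: pivot=-8 at index 0 -> [-8, -2, 2, -6, 5, 22, 27]
Partition 5: pivot=-6 at index 1 -> [-8, -6, 2, -2, 5, 22, 27]
Partition 6: pivot=-2 at index 2 -> [-8, -6, -2, 2, 5, 22, 27]


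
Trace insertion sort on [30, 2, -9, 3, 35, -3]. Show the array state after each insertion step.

First element 30 is already 'sorted'
Insert 2: shifted 1 elements -> [2, 30, -9, 3, 35, -3]
Insert -9: shifted 2 elements -> [-9, 2, 30, 3, 35, -3]
Insert 3: shifted 1 elements -> [-9, 2, 3, 30, 35, -3]
Insert 35: shifted 0 elements -> [-9, 2, 3, 30, 35, -3]
Insert -3: shifted 4 elements -> [-9, -3, 2, 3, 30, 35]


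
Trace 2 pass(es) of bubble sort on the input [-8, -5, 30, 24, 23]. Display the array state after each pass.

After pass 1: [-8, -5, 24, 23, 30] (2 swaps)
After pass 2: [-8, -5, 23, 24, 30] (1 swaps)
Total swaps: 3


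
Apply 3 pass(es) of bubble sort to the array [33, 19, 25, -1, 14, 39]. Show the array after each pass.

After pass 1: [19, 25, -1, 14, 33, 39] (4 swaps)
After pass 2: [19, -1, 14, 25, 33, 39] (2 swaps)
After pass 3: [-1, 14, 19, 25, 33, 39] (2 swaps)
Total swaps: 8


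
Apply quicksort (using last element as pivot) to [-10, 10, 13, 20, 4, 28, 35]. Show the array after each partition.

Partition 1: pivot=35 at index 6 -> [-10, 10, 13, 20, 4, 28, 35]
Partition 2: pivot=28 at index 5 -> [-10, 10, 13, 20, 4, 28, 35]
Partition 3: pivot=4 at index 1 -> [-10, 4, 13, 20, 10, 28, 35]
Partition 4: pivot=10 at index 2 -> [-10, 4, 10, 20, 13, 28, 35]
Partition 5: pivot=13 at index 3 -> [-10, 4, 10, 13, 20, 28, 35]


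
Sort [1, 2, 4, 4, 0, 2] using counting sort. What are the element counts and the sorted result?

Count array: [1, 1, 2, 0, 2]
(count[i] = number of elements equal to i)
Cumulative count: [1, 2, 4, 4, 6]
Sorted: [0, 1, 2, 2, 4, 4]


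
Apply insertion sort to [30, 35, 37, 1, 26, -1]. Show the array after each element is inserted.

First element 30 is already 'sorted'
Insert 35: shifted 0 elements -> [30, 35, 37, 1, 26, -1]
Insert 37: shifted 0 elements -> [30, 35, 37, 1, 26, -1]
Insert 1: shifted 3 elements -> [1, 30, 35, 37, 26, -1]
Insert 26: shifted 3 elements -> [1, 26, 30, 35, 37, -1]
Insert -1: shifted 5 elements -> [-1, 1, 26, 30, 35, 37]


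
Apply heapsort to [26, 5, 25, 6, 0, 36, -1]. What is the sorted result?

Build heap: [36, 6, 26, 5, 0, 25, -1]
Extract 36: [26, 6, 25, 5, 0, -1, 36]
Extract 26: [25, 6, -1, 5, 0, 26, 36]
Extract 25: [6, 5, -1, 0, 25, 26, 36]
Extract 6: [5, 0, -1, 6, 25, 26, 36]
Extract 5: [0, -1, 5, 6, 25, 26, 36]
Extract 0: [-1, 0, 5, 6, 25, 26, 36]


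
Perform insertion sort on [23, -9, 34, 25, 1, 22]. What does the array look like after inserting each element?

First element 23 is already 'sorted'
Insert -9: shifted 1 elements -> [-9, 23, 34, 25, 1, 22]
Insert 34: shifted 0 elements -> [-9, 23, 34, 25, 1, 22]
Insert 25: shifted 1 elements -> [-9, 23, 25, 34, 1, 22]
Insert 1: shifted 3 elements -> [-9, 1, 23, 25, 34, 22]
Insert 22: shifted 3 elements -> [-9, 1, 22, 23, 25, 34]


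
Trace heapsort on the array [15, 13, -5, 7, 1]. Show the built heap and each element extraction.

Build heap: [15, 13, -5, 7, 1]
Extract 15: [13, 7, -5, 1, 15]
Extract 13: [7, 1, -5, 13, 15]
Extract 7: [1, -5, 7, 13, 15]
Extract 1: [-5, 1, 7, 13, 15]


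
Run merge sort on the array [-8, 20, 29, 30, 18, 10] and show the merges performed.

Divide and conquer:
  Merge [20] + [29] -> [20, 29]
  Merge [-8] + [20, 29] -> [-8, 20, 29]
  Merge [18] + [10] -> [10, 18]
  Merge [30] + [10, 18] -> [10, 18, 30]
  Merge [-8, 20, 29] + [10, 18, 30] -> [-8, 10, 18, 20, 29, 30]


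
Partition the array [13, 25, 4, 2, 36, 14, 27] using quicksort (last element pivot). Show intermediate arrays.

Partition 1: pivot=27 at index 5 -> [13, 25, 4, 2, 14, 27, 36]
Partition 2: pivot=14 at index 3 -> [13, 4, 2, 14, 25, 27, 36]
Partition 3: pivot=2 at index 0 -> [2, 4, 13, 14, 25, 27, 36]
Partition 4: pivot=13 at index 2 -> [2, 4, 13, 14, 25, 27, 36]


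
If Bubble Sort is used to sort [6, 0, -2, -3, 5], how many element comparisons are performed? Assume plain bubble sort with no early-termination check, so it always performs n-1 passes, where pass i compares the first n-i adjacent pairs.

Pass 1: compare adjacent pairs (0,1)..(3,4) = 4 comparison(s), 4 swap(s) -> [0, -2, -3, 5, 6]
Pass 2: compare adjacent pairs (0,1)..(2,3) = 3 comparison(s), 2 swap(s) -> [-2, -3, 0, 5, 6]
Pass 3: compare adjacent pairs (0,1)..(1,2) = 2 comparison(s), 1 swap(s) -> [-3, -2, 0, 5, 6]
Pass 4: compare adjacent pairs (0,1)..(0,1) = 1 comparison(s), 0 swap(s) -> [-3, -2, 0, 5, 6]
Total comparisons: 4 + 3 + 2 + 1 = 10


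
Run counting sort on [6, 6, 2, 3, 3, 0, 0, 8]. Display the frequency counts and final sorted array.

Count array: [2, 0, 1, 2, 0, 0, 2, 0, 1]
(count[i] = number of elements equal to i)
Cumulative count: [2, 2, 3, 5, 5, 5, 7, 7, 8]
Sorted: [0, 0, 2, 3, 3, 6, 6, 8]


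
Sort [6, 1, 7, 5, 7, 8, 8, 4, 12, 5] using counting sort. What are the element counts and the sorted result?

Count array: [0, 1, 0, 0, 1, 2, 1, 2, 2, 0, 0, 0, 1]
(count[i] = number of elements equal to i)
Cumulative count: [0, 1, 1, 1, 2, 4, 5, 7, 9, 9, 9, 9, 10]
Sorted: [1, 4, 5, 5, 6, 7, 7, 8, 8, 12]


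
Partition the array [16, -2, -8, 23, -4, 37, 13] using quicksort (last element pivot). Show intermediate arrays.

Partition 1: pivot=13 at index 3 -> [-2, -8, -4, 13, 16, 37, 23]
Partition 2: pivot=-4 at index 1 -> [-8, -4, -2, 13, 16, 37, 23]
Partition 3: pivot=23 at index 5 -> [-8, -4, -2, 13, 16, 23, 37]


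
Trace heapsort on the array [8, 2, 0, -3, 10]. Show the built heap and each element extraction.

Build heap: [10, 8, 0, -3, 2]
Extract 10: [8, 2, 0, -3, 10]
Extract 8: [2, -3, 0, 8, 10]
Extract 2: [0, -3, 2, 8, 10]
Extract 0: [-3, 0, 2, 8, 10]


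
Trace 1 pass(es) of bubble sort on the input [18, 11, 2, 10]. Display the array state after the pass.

After pass 1: [11, 2, 10, 18] (3 swaps)
Total swaps: 3


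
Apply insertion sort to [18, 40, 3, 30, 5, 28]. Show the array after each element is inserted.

First element 18 is already 'sorted'
Insert 40: shifted 0 elements -> [18, 40, 3, 30, 5, 28]
Insert 3: shifted 2 elements -> [3, 18, 40, 30, 5, 28]
Insert 30: shifted 1 elements -> [3, 18, 30, 40, 5, 28]
Insert 5: shifted 3 elements -> [3, 5, 18, 30, 40, 28]
Insert 28: shifted 2 elements -> [3, 5, 18, 28, 30, 40]


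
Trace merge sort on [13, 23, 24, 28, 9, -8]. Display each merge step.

Divide and conquer:
  Merge [23] + [24] -> [23, 24]
  Merge [13] + [23, 24] -> [13, 23, 24]
  Merge [9] + [-8] -> [-8, 9]
  Merge [28] + [-8, 9] -> [-8, 9, 28]
  Merge [13, 23, 24] + [-8, 9, 28] -> [-8, 9, 13, 23, 24, 28]


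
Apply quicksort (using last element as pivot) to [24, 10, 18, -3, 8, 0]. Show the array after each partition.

Partition 1: pivot=0 at index 1 -> [-3, 0, 18, 24, 8, 10]
Partition 2: pivot=10 at index 3 -> [-3, 0, 8, 10, 18, 24]
Partition 3: pivot=24 at index 5 -> [-3, 0, 8, 10, 18, 24]


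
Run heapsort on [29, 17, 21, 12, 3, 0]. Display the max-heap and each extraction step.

Build heap: [29, 17, 21, 12, 3, 0]
Extract 29: [21, 17, 0, 12, 3, 29]
Extract 21: [17, 12, 0, 3, 21, 29]
Extract 17: [12, 3, 0, 17, 21, 29]
Extract 12: [3, 0, 12, 17, 21, 29]
Extract 3: [0, 3, 12, 17, 21, 29]


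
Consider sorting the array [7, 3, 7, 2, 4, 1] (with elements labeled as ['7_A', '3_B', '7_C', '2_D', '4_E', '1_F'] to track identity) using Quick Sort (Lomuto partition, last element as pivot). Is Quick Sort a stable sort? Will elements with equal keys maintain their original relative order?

Trace Quick Sort on the labeled array (the key is the number; the letter only tracks identity):
  Partition indices 0..5 around pivot 1_F -> [1_F, 3_B, 7_C, 2_D, 4_E, 7_A]
  Partition indices 1..5 around pivot 7_A -> [1_F, 3_B, 7_C, 2_D, 4_E, 7_A]
  Partition indices 1..4 around pivot 4_E -> [1_F, 3_B, 2_D, 4_E, 7_C, 7_A]
  Partition indices 1..2 around pivot 2_D -> [1_F, 2_D, 3_B, 4_E, 7_C, 7_A]
Final order: [1_F, 2_D, 3_B, 4_E, 7_C, 7_A]
Equal keys:
  value 7: originally 7_A, 7_C; after sorting 7_C, 7_A -> order changed
Equal keys were reordered, so Quick Sort is not stable: partition swaps elements across long distances and can reorder equal keys. (One such input is enough; an unstable sort may happen to preserve order on other inputs, but it gives no guarantee.)
Answer: Not stable


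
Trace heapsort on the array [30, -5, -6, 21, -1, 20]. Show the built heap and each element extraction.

Build heap: [30, 21, 20, -5, -1, -6]
Extract 30: [21, -1, 20, -5, -6, 30]
Extract 21: [20, -1, -6, -5, 21, 30]
Extract 20: [-1, -5, -6, 20, 21, 30]
Extract -1: [-5, -6, -1, 20, 21, 30]
Extract -5: [-6, -5, -1, 20, 21, 30]


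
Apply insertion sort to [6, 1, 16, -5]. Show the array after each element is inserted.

First element 6 is already 'sorted'
Insert 1: shifted 1 elements -> [1, 6, 16, -5]
Insert 16: shifted 0 elements -> [1, 6, 16, -5]
Insert -5: shifted 3 elements -> [-5, 1, 6, 16]


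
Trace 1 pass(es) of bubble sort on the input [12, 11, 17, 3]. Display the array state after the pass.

After pass 1: [11, 12, 3, 17] (2 swaps)
Total swaps: 2


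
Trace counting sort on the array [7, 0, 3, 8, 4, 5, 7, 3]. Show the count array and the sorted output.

Count array: [1, 0, 0, 2, 1, 1, 0, 2, 1]
(count[i] = number of elements equal to i)
Cumulative count: [1, 1, 1, 3, 4, 5, 5, 7, 8]
Sorted: [0, 3, 3, 4, 5, 7, 7, 8]


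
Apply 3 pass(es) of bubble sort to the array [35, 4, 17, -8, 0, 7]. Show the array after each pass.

After pass 1: [4, 17, -8, 0, 7, 35] (5 swaps)
After pass 2: [4, -8, 0, 7, 17, 35] (3 swaps)
After pass 3: [-8, 0, 4, 7, 17, 35] (2 swaps)
Total swaps: 10


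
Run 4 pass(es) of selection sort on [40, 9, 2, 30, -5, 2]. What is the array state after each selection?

Pass 1: Select minimum -5 at index 4, swap -> [-5, 9, 2, 30, 40, 2]
Pass 2: Select minimum 2 at index 2, swap -> [-5, 2, 9, 30, 40, 2]
Pass 3: Select minimum 2 at index 5, swap -> [-5, 2, 2, 30, 40, 9]
Pass 4: Select minimum 9 at index 5, swap -> [-5, 2, 2, 9, 40, 30]


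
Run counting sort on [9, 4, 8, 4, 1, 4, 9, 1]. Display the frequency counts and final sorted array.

Count array: [0, 2, 0, 0, 3, 0, 0, 0, 1, 2]
(count[i] = number of elements equal to i)
Cumulative count: [0, 2, 2, 2, 5, 5, 5, 5, 6, 8]
Sorted: [1, 1, 4, 4, 4, 8, 9, 9]


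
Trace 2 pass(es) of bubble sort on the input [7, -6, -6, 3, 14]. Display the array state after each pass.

After pass 1: [-6, -6, 3, 7, 14] (3 swaps)
After pass 2: [-6, -6, 3, 7, 14] (0 swaps)
Total swaps: 3


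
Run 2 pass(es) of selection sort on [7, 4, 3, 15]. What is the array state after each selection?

Pass 1: Select minimum 3 at index 2, swap -> [3, 4, 7, 15]
Pass 2: Select minimum 4 at index 1, swap -> [3, 4, 7, 15]


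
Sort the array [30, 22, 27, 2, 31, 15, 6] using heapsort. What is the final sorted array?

Build heap: [31, 30, 27, 2, 22, 15, 6]
Extract 31: [30, 22, 27, 2, 6, 15, 31]
Extract 30: [27, 22, 15, 2, 6, 30, 31]
Extract 27: [22, 6, 15, 2, 27, 30, 31]
Extract 22: [15, 6, 2, 22, 27, 30, 31]
Extract 15: [6, 2, 15, 22, 27, 30, 31]
Extract 6: [2, 6, 15, 22, 27, 30, 31]


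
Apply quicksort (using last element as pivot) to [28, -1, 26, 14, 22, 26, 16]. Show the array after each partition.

Partition 1: pivot=16 at index 2 -> [-1, 14, 16, 28, 22, 26, 26]
Partition 2: pivot=14 at index 1 -> [-1, 14, 16, 28, 22, 26, 26]
Partition 3: pivot=26 at index 5 -> [-1, 14, 16, 22, 26, 26, 28]
Partition 4: pivot=26 at index 4 -> [-1, 14, 16, 22, 26, 26, 28]


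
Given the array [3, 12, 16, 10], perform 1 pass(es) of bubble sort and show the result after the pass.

After pass 1: [3, 12, 10, 16] (1 swaps)
Total swaps: 1


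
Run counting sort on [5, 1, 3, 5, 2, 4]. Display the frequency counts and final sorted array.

Count array: [0, 1, 1, 1, 1, 2]
(count[i] = number of elements equal to i)
Cumulative count: [0, 1, 2, 3, 4, 6]
Sorted: [1, 2, 3, 4, 5, 5]


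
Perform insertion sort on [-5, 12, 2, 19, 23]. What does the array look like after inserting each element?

First element -5 is already 'sorted'
Insert 12: shifted 0 elements -> [-5, 12, 2, 19, 23]
Insert 2: shifted 1 elements -> [-5, 2, 12, 19, 23]
Insert 19: shifted 0 elements -> [-5, 2, 12, 19, 23]
Insert 23: shifted 0 elements -> [-5, 2, 12, 19, 23]


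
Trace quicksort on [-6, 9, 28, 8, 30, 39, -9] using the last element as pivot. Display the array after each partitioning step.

Partition 1: pivot=-9 at index 0 -> [-9, 9, 28, 8, 30, 39, -6]
Partition 2: pivot=-6 at index 1 -> [-9, -6, 28, 8, 30, 39, 9]
Partition 3: pivot=9 at index 3 -> [-9, -6, 8, 9, 30, 39, 28]
Partition 4: pivot=28 at index 4 -> [-9, -6, 8, 9, 28, 39, 30]
Partition 5: pivot=30 at index 5 -> [-9, -6, 8, 9, 28, 30, 39]


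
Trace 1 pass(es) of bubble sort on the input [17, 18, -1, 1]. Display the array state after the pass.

After pass 1: [17, -1, 1, 18] (2 swaps)
Total swaps: 2


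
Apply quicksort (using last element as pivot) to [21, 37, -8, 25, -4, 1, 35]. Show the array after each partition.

Partition 1: pivot=35 at index 5 -> [21, -8, 25, -4, 1, 35, 37]
Partition 2: pivot=1 at index 2 -> [-8, -4, 1, 21, 25, 35, 37]
Partition 3: pivot=-4 at index 1 -> [-8, -4, 1, 21, 25, 35, 37]
Partition 4: pivot=25 at index 4 -> [-8, -4, 1, 21, 25, 35, 37]


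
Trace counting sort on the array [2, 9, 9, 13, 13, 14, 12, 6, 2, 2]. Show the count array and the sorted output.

Count array: [0, 0, 3, 0, 0, 0, 1, 0, 0, 2, 0, 0, 1, 2, 1]
(count[i] = number of elements equal to i)
Cumulative count: [0, 0, 3, 3, 3, 3, 4, 4, 4, 6, 6, 6, 7, 9, 10]
Sorted: [2, 2, 2, 6, 9, 9, 12, 13, 13, 14]


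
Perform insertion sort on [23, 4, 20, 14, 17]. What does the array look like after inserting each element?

First element 23 is already 'sorted'
Insert 4: shifted 1 elements -> [4, 23, 20, 14, 17]
Insert 20: shifted 1 elements -> [4, 20, 23, 14, 17]
Insert 14: shifted 2 elements -> [4, 14, 20, 23, 17]
Insert 17: shifted 2 elements -> [4, 14, 17, 20, 23]


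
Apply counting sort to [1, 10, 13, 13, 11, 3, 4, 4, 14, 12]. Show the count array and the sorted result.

Count array: [0, 1, 0, 1, 2, 0, 0, 0, 0, 0, 1, 1, 1, 2, 1]
(count[i] = number of elements equal to i)
Cumulative count: [0, 1, 1, 2, 4, 4, 4, 4, 4, 4, 5, 6, 7, 9, 10]
Sorted: [1, 3, 4, 4, 10, 11, 12, 13, 13, 14]


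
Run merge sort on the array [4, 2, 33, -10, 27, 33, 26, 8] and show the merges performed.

Divide and conquer:
  Merge [4] + [2] -> [2, 4]
  Merge [33] + [-10] -> [-10, 33]
  Merge [2, 4] + [-10, 33] -> [-10, 2, 4, 33]
  Merge [27] + [33] -> [27, 33]
  Merge [26] + [8] -> [8, 26]
  Merge [27, 33] + [8, 26] -> [8, 26, 27, 33]
  Merge [-10, 2, 4, 33] + [8, 26, 27, 33] -> [-10, 2, 4, 8, 26, 27, 33, 33]


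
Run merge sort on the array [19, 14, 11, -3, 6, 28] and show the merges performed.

Divide and conquer:
  Merge [14] + [11] -> [11, 14]
  Merge [19] + [11, 14] -> [11, 14, 19]
  Merge [6] + [28] -> [6, 28]
  Merge [-3] + [6, 28] -> [-3, 6, 28]
  Merge [11, 14, 19] + [-3, 6, 28] -> [-3, 6, 11, 14, 19, 28]


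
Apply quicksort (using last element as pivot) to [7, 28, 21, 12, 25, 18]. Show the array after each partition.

Partition 1: pivot=18 at index 2 -> [7, 12, 18, 28, 25, 21]
Partition 2: pivot=12 at index 1 -> [7, 12, 18, 28, 25, 21]
Partition 3: pivot=21 at index 3 -> [7, 12, 18, 21, 25, 28]
Partition 4: pivot=28 at index 5 -> [7, 12, 18, 21, 25, 28]


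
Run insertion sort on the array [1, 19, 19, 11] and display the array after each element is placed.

First element 1 is already 'sorted'
Insert 19: shifted 0 elements -> [1, 19, 19, 11]
Insert 19: shifted 0 elements -> [1, 19, 19, 11]
Insert 11: shifted 2 elements -> [1, 11, 19, 19]


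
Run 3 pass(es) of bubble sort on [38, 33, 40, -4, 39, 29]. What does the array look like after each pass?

After pass 1: [33, 38, -4, 39, 29, 40] (4 swaps)
After pass 2: [33, -4, 38, 29, 39, 40] (2 swaps)
After pass 3: [-4, 33, 29, 38, 39, 40] (2 swaps)
Total swaps: 8


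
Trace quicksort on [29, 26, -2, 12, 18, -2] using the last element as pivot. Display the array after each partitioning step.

Partition 1: pivot=-2 at index 1 -> [-2, -2, 29, 12, 18, 26]
Partition 2: pivot=26 at index 4 -> [-2, -2, 12, 18, 26, 29]
Partition 3: pivot=18 at index 3 -> [-2, -2, 12, 18, 26, 29]


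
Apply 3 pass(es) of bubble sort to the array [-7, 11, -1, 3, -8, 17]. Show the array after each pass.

After pass 1: [-7, -1, 3, -8, 11, 17] (3 swaps)
After pass 2: [-7, -1, -8, 3, 11, 17] (1 swaps)
After pass 3: [-7, -8, -1, 3, 11, 17] (1 swaps)
Total swaps: 5


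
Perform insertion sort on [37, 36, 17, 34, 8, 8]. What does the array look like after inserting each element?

First element 37 is already 'sorted'
Insert 36: shifted 1 elements -> [36, 37, 17, 34, 8, 8]
Insert 17: shifted 2 elements -> [17, 36, 37, 34, 8, 8]
Insert 34: shifted 2 elements -> [17, 34, 36, 37, 8, 8]
Insert 8: shifted 4 elements -> [8, 17, 34, 36, 37, 8]
Insert 8: shifted 4 elements -> [8, 8, 17, 34, 36, 37]


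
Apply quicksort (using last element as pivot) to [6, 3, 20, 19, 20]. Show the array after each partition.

Partition 1: pivot=20 at index 4 -> [6, 3, 20, 19, 20]
Partition 2: pivot=19 at index 2 -> [6, 3, 19, 20, 20]
Partition 3: pivot=3 at index 0 -> [3, 6, 19, 20, 20]


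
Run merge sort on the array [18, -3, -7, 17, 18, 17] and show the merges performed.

Divide and conquer:
  Merge [-3] + [-7] -> [-7, -3]
  Merge [18] + [-7, -3] -> [-7, -3, 18]
  Merge [18] + [17] -> [17, 18]
  Merge [17] + [17, 18] -> [17, 17, 18]
  Merge [-7, -3, 18] + [17, 17, 18] -> [-7, -3, 17, 17, 18, 18]


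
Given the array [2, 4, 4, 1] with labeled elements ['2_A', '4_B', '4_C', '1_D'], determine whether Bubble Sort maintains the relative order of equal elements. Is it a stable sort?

Trace Bubble Sort on the labeled array (the key is the number; the letter only tracks identity):
  After pass 1: [2_A, 4_B, 1_D, 4_C]
  After pass 2: [2_A, 1_D, 4_B, 4_C]
  After pass 3: [1_D, 2_A, 4_B, 4_C]
Final order: [1_D, 2_A, 4_B, 4_C]
Equal keys:
  value 4: originally 4_B, 4_C; after sorting 4_B, 4_C -> order preserved
All equal keys kept their original relative order. Bubble Sort is stable: it only swaps adjacent elements when the left one is strictly greater, so equal keys never move past each other.
Answer: Stable


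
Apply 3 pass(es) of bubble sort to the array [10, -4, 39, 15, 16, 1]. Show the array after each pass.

After pass 1: [-4, 10, 15, 16, 1, 39] (4 swaps)
After pass 2: [-4, 10, 15, 1, 16, 39] (1 swaps)
After pass 3: [-4, 10, 1, 15, 16, 39] (1 swaps)
Total swaps: 6


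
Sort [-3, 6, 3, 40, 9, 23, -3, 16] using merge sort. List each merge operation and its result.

Divide and conquer:
  Merge [-3] + [6] -> [-3, 6]
  Merge [3] + [40] -> [3, 40]
  Merge [-3, 6] + [3, 40] -> [-3, 3, 6, 40]
  Merge [9] + [23] -> [9, 23]
  Merge [-3] + [16] -> [-3, 16]
  Merge [9, 23] + [-3, 16] -> [-3, 9, 16, 23]
  Merge [-3, 3, 6, 40] + [-3, 9, 16, 23] -> [-3, -3, 3, 6, 9, 16, 23, 40]


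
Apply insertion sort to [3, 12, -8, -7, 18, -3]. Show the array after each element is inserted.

First element 3 is already 'sorted'
Insert 12: shifted 0 elements -> [3, 12, -8, -7, 18, -3]
Insert -8: shifted 2 elements -> [-8, 3, 12, -7, 18, -3]
Insert -7: shifted 2 elements -> [-8, -7, 3, 12, 18, -3]
Insert 18: shifted 0 elements -> [-8, -7, 3, 12, 18, -3]
Insert -3: shifted 3 elements -> [-8, -7, -3, 3, 12, 18]


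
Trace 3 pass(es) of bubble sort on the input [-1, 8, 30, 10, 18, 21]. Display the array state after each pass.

After pass 1: [-1, 8, 10, 18, 21, 30] (3 swaps)
After pass 2: [-1, 8, 10, 18, 21, 30] (0 swaps)
After pass 3: [-1, 8, 10, 18, 21, 30] (0 swaps)
Total swaps: 3


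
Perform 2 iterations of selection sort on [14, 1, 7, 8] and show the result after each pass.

Pass 1: Select minimum 1 at index 1, swap -> [1, 14, 7, 8]
Pass 2: Select minimum 7 at index 2, swap -> [1, 7, 14, 8]


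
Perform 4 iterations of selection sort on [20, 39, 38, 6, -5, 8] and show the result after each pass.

Pass 1: Select minimum -5 at index 4, swap -> [-5, 39, 38, 6, 20, 8]
Pass 2: Select minimum 6 at index 3, swap -> [-5, 6, 38, 39, 20, 8]
Pass 3: Select minimum 8 at index 5, swap -> [-5, 6, 8, 39, 20, 38]
Pass 4: Select minimum 20 at index 4, swap -> [-5, 6, 8, 20, 39, 38]


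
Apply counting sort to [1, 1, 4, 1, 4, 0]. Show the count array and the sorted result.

Count array: [1, 3, 0, 0, 2]
(count[i] = number of elements equal to i)
Cumulative count: [1, 4, 4, 4, 6]
Sorted: [0, 1, 1, 1, 4, 4]


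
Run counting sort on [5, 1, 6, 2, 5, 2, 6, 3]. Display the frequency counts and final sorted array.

Count array: [0, 1, 2, 1, 0, 2, 2]
(count[i] = number of elements equal to i)
Cumulative count: [0, 1, 3, 4, 4, 6, 8]
Sorted: [1, 2, 2, 3, 5, 5, 6, 6]


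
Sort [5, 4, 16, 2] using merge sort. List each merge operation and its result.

Divide and conquer:
  Merge [5] + [4] -> [4, 5]
  Merge [16] + [2] -> [2, 16]
  Merge [4, 5] + [2, 16] -> [2, 4, 5, 16]


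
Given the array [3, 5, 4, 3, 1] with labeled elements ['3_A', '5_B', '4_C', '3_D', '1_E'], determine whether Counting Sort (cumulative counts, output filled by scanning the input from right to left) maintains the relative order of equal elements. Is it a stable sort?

Trace Counting Sort on the labeled array (the key is the number; the letter only tracks identity):
  Counts for values 0..5: [0, 1, 0, 2, 1, 1]
  Cumulative counts: [0, 1, 1, 3, 4, 5]
  Scan right to left: place 1_E at output index 0
  Scan right to left: place 3_D at output index 2
  Scan right to left: place 4_C at output index 3
  Scan right to left: place 5_B at output index 4
  Scan right to left: place 3_A at output index 1
  Output: [1_E, 3_A, 3_D, 4_C, 5_B]
Equal keys:
  value 3: originally 3_A, 3_D; after sorting 3_A, 3_D -> order preserved
All equal keys kept their original relative order. Counting Sort is stable: scanning the input right to left with decreasing cumulative counts places later duplicates at later output positions.
Answer: Stable


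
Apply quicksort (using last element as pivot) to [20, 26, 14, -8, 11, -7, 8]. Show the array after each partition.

Partition 1: pivot=8 at index 2 -> [-8, -7, 8, 20, 11, 26, 14]
Partition 2: pivot=-7 at index 1 -> [-8, -7, 8, 20, 11, 26, 14]
Partition 3: pivot=14 at index 4 -> [-8, -7, 8, 11, 14, 26, 20]
Partition 4: pivot=20 at index 5 -> [-8, -7, 8, 11, 14, 20, 26]


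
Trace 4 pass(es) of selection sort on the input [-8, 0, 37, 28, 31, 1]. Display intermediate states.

Pass 1: Select minimum -8 at index 0, swap -> [-8, 0, 37, 28, 31, 1]
Pass 2: Select minimum 0 at index 1, swap -> [-8, 0, 37, 28, 31, 1]
Pass 3: Select minimum 1 at index 5, swap -> [-8, 0, 1, 28, 31, 37]
Pass 4: Select minimum 28 at index 3, swap -> [-8, 0, 1, 28, 31, 37]


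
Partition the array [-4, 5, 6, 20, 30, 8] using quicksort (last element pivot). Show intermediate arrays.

Partition 1: pivot=8 at index 3 -> [-4, 5, 6, 8, 30, 20]
Partition 2: pivot=6 at index 2 -> [-4, 5, 6, 8, 30, 20]
Partition 3: pivot=5 at index 1 -> [-4, 5, 6, 8, 30, 20]
Partition 4: pivot=20 at index 4 -> [-4, 5, 6, 8, 20, 30]


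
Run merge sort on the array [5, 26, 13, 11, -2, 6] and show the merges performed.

Divide and conquer:
  Merge [26] + [13] -> [13, 26]
  Merge [5] + [13, 26] -> [5, 13, 26]
  Merge [-2] + [6] -> [-2, 6]
  Merge [11] + [-2, 6] -> [-2, 6, 11]
  Merge [5, 13, 26] + [-2, 6, 11] -> [-2, 5, 6, 11, 13, 26]


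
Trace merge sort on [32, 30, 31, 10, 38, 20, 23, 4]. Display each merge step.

Divide and conquer:
  Merge [32] + [30] -> [30, 32]
  Merge [31] + [10] -> [10, 31]
  Merge [30, 32] + [10, 31] -> [10, 30, 31, 32]
  Merge [38] + [20] -> [20, 38]
  Merge [23] + [4] -> [4, 23]
  Merge [20, 38] + [4, 23] -> [4, 20, 23, 38]
  Merge [10, 30, 31, 32] + [4, 20, 23, 38] -> [4, 10, 20, 23, 30, 31, 32, 38]


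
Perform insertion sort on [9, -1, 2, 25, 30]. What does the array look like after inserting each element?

First element 9 is already 'sorted'
Insert -1: shifted 1 elements -> [-1, 9, 2, 25, 30]
Insert 2: shifted 1 elements -> [-1, 2, 9, 25, 30]
Insert 25: shifted 0 elements -> [-1, 2, 9, 25, 30]
Insert 30: shifted 0 elements -> [-1, 2, 9, 25, 30]


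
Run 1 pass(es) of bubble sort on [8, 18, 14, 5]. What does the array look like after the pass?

After pass 1: [8, 14, 5, 18] (2 swaps)
Total swaps: 2


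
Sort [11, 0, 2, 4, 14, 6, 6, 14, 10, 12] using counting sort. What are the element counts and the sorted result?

Count array: [1, 0, 1, 0, 1, 0, 2, 0, 0, 0, 1, 1, 1, 0, 2]
(count[i] = number of elements equal to i)
Cumulative count: [1, 1, 2, 2, 3, 3, 5, 5, 5, 5, 6, 7, 8, 8, 10]
Sorted: [0, 2, 4, 6, 6, 10, 11, 12, 14, 14]
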